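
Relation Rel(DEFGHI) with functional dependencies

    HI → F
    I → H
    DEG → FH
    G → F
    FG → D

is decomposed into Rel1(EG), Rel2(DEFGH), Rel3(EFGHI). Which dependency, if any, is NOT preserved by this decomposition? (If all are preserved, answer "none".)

HI → F lies within Rel3.
I → H lies within Rel3.
DEG → FH lies within Rel2.
G → F lies within Rel2.
FG → D lies within Rel2.
Every dependency is enforceable on the fragments, so the decomposition is dependency-preserving.

none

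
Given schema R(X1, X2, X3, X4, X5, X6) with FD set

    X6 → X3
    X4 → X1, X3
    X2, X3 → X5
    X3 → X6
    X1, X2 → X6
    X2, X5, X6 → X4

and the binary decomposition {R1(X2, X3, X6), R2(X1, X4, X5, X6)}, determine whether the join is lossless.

Common attributes: R1 ∩ R2 = {X6}.
Closure of {X6}: X6 → X3 applies, adding X3. So (X6)⁺ = {X3, X6}.
The closure contains neither all of R1 = {X2, X3, X6} nor all of R2 = {X1, X4, X5, X6}, so the common attributes are not a superkey of either fragment. The join is lossy.

No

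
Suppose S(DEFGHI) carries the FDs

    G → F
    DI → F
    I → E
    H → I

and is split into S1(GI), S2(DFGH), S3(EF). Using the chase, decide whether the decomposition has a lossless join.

No

Chase test. Columns are DEFGHI; row i has aⱼ where attribute j ∈ Si, else bᵢⱼ.
Initial tableau (one row per fragment):
  row 1: b11 b12 b13 a4 b15 a6
  row 2: a1 b22 a3 a4 a5 b26
  row 3: b31 a2 a3 b34 b35 b36
Rows 1 and 2 agree on G; apply G→F and equate their F entries.
No row becomes fully distinguished — the join is lossy.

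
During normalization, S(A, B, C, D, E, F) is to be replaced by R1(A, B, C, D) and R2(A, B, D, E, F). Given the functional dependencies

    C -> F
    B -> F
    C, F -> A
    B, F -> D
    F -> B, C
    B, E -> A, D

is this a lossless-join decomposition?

Common attributes: R1 ∩ R2 = {A, B, D}.
Closure of {A, B, D}: B → F applies, adding F; F → B, C applies, adding C. So (A, B, D)⁺ = {A, B, C, D, F}.
This closure contains every attribute of R1, so R1 ∩ R2 → R1. The join is lossless.

Yes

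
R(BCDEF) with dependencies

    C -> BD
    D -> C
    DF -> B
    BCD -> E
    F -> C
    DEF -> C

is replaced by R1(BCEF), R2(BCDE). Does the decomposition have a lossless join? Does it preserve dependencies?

lossless and dependency-preserving

Lossless test: (BCE)⁺ = {BCDE}, which contains all of one fragment — lossless.
Dependency preservation: DF → B; DEF → C are not contained in any single fragment, but the restricted closure of each left-hand side across the fragments still reaches the right-hand side; the remaining FDs each lie inside some fragment. All dependencies are preserved.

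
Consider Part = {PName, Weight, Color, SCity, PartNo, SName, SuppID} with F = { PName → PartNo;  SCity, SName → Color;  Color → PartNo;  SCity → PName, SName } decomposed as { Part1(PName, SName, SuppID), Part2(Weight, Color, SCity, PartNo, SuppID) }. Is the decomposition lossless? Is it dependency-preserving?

lossy and not dependency-preserving

Lossless test: (SuppID)⁺ = {SuppID}, which is a superkey of neither fragment — lossy.
Dependency preservation: the restricted closure of {PName} across the fragments never reaches {PartNo}, so PName → PartNo cannot be enforced without a join — not preserved.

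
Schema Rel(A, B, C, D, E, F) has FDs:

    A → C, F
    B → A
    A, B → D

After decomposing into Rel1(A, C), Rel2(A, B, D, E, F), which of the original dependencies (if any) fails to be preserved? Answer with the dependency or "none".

none

A → C, F: restricted closure across fragments reaches C, F.
B → A lies within Rel2.
A, B → D lies within Rel2.
Every dependency is enforceable on the fragments, so the decomposition is dependency-preserving.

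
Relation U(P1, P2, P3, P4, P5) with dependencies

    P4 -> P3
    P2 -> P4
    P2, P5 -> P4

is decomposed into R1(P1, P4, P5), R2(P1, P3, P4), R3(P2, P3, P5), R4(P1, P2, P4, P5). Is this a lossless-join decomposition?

Yes

Chase test. Columns are P1, P2, P3, P4, P5; row i has aⱼ where attribute j ∈ Ri, else bᵢⱼ.
Initial tableau (one row per fragment):
  row 1: a1 b12 b13 a4 a5
  row 2: a1 b22 a3 a4 b25
  row 3: b31 a2 a3 b34 a5
  row 4: a1 a2 b43 a4 a5
Rows 1 and 2 agree on P4; apply P4→P3 and equate their P3 entries.
Rows 1 and 4 agree on P4; apply P4→P3 and equate their P3 entries.
Rows 3 and 4 agree on P2; apply P2→P4 and equate their P4 entries.
Row 4 is now all distinguished symbols — the join is lossless.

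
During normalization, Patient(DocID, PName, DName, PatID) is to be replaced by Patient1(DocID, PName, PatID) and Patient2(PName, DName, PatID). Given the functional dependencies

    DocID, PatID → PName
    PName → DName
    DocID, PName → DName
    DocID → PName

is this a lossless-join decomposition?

Yes

Common attributes: Patient1 ∩ Patient2 = {PName, PatID}.
Closure of {PName, PatID}: PName → DName applies, adding DName. So (PName, PatID)⁺ = {PName, DName, PatID}.
This closure contains every attribute of Patient2, so Patient1 ∩ Patient2 → Patient2. The join is lossless.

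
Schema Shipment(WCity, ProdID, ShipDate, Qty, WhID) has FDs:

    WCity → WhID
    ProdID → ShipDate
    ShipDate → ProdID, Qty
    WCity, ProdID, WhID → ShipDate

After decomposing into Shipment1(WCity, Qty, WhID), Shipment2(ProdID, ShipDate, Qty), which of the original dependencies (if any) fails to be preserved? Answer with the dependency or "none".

WCity → WhID lies within Shipment1.
ProdID → ShipDate lies within Shipment2.
ShipDate → ProdID, Qty lies within Shipment2.
WCity, ProdID, WhID → ShipDate: restricted closure across fragments reaches ShipDate.
Every dependency is enforceable on the fragments, so the decomposition is dependency-preserving.

none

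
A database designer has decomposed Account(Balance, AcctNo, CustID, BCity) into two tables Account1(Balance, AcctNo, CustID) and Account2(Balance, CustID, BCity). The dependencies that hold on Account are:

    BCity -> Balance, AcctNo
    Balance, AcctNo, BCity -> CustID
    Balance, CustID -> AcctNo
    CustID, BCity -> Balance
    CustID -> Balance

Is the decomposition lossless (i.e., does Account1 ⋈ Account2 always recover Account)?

Yes

Common attributes: Account1 ∩ Account2 = {Balance, CustID}.
Closure of {Balance, CustID}: Balance, CustID → AcctNo applies, adding AcctNo. So (Balance, CustID)⁺ = {Balance, AcctNo, CustID}.
This closure contains every attribute of Account1, so Account1 ∩ Account2 → Account1. The join is lossless.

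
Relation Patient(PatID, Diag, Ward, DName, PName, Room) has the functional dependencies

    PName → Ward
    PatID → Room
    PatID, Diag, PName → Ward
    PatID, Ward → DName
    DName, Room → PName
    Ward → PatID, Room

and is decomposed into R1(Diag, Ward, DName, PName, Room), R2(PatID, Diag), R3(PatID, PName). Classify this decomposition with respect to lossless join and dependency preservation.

Lossless test (chase): Rows 1 and 3 agree on PName; apply PName→Ward and equate their Ward entries. Rows 2 and 3 agree on PatID; apply PatID→Room and equate their Room entries. Rows 1 and 3 agree on Ward; apply Ward→PatID, Room and equate their PatID, Room entries. Rows 1 and 3 agree on PatID, Ward; apply PatID, Ward→DName and equate their DName entries. Row 1 is now all distinguished symbols — the join is lossless.
Dependency preservation: the restricted closure of {PatID} across the fragments never reaches {Room}, so PatID → Room cannot be enforced without a join — not preserved.

lossless but not dependency-preserving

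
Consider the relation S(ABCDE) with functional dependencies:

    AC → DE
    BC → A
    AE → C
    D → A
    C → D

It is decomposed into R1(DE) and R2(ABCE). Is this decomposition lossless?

No

Common attributes: R1 ∩ R2 = {E}.
No dependency enlarges {E}, so (E)⁺ = {E}.
The closure contains neither all of R1 = {DE} nor all of R2 = {ABCE}, so the common attributes are not a superkey of either fragment. The join is lossy.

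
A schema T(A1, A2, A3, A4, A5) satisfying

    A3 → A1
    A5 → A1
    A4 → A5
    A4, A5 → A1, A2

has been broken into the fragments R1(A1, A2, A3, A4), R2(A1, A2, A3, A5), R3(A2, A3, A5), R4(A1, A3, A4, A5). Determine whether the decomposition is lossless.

Chase test. Columns are A1, A2, A3, A4, A5; row i has aⱼ where attribute j ∈ Ri, else bᵢⱼ.
Initial tableau (one row per fragment):
  row 1: a1 a2 a3 a4 b15
  row 2: a1 a2 a3 b24 a5
  row 3: b31 a2 a3 b34 a5
  row 4: a1 b42 a3 a4 a5
Rows 1 and 3 agree on A3; apply A3→A1 and equate their A1 entries.
Rows 1 and 4 agree on A4; apply A4→A5 and equate their A5 entries.
Rows 1 and 4 agree on A4, A5; apply A4, A5→A1, A2 and equate their A1, A2 entries.
Row 1 is now all distinguished symbols — the join is lossless.

Yes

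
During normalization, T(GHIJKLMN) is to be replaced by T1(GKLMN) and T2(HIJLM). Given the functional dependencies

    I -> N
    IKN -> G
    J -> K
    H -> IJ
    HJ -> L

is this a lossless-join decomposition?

No

Common attributes: T1 ∩ T2 = {LM}.
No dependency enlarges {LM}, so (LM)⁺ = {LM}.
The closure contains neither all of T1 = {GKLMN} nor all of T2 = {HIJLM}, so the common attributes are not a superkey of either fragment. The join is lossy.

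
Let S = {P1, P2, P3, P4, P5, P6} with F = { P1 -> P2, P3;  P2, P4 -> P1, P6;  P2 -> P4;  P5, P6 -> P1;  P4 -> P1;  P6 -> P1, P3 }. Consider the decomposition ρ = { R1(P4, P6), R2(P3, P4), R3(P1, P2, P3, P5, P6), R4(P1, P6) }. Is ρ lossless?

Chase test. Columns are P1, P2, P3, P4, P5, P6; row i has aⱼ where attribute j ∈ Ri, else bᵢⱼ.
Initial tableau (one row per fragment):
  row 1: b11 b12 b13 a4 b15 a6
  row 2: b21 b22 a3 a4 b25 b26
  row 3: a1 a2 a3 b34 a5 a6
  row 4: a1 b42 b43 b44 b45 a6
Rows 3 and 4 agree on P1; apply P1→P2, P3 and equate their P2, P3 entries.
Rows 3 and 4 agree on P2; apply P2→P4 and equate their P4 entries.
Rows 1 and 2 agree on P4; apply P4→P1 and equate their P1 entries.
Rows 1 and 3 agree on P6; apply P6→P1, P3 and equate their P1, P3 entries.
Rows 1 and 2 agree on P1; apply P1→P2, P3 and equate their P2, P3 entries.
Rows 1 and 3 agree on P1; apply P1→P2, P3 and equate their P2, P3 entries.
Rows 1 and 2 agree on P2, P4; apply P2, P4→P1, P6 and equate their P1, P6 entries.
Rows 1 and 3 agree on P2; apply P2→P4 and equate their P4 entries.
Row 3 is now all distinguished symbols — the join is lossless.

Yes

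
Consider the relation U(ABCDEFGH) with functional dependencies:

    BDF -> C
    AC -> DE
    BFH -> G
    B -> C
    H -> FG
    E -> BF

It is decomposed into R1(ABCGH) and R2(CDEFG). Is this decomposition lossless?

No

Common attributes: R1 ∩ R2 = {CG}.
No dependency enlarges {CG}, so (CG)⁺ = {CG}.
The closure contains neither all of R1 = {ABCGH} nor all of R2 = {CDEFG}, so the common attributes are not a superkey of either fragment. The join is lossy.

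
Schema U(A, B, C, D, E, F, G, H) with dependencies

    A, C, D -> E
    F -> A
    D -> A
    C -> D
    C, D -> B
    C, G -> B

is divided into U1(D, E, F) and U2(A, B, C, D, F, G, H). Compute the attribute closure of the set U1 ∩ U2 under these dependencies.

U1 ∩ U2 = {D, F}.
F → A applies, adding A
Closure: {A, D, F}.

A, D, F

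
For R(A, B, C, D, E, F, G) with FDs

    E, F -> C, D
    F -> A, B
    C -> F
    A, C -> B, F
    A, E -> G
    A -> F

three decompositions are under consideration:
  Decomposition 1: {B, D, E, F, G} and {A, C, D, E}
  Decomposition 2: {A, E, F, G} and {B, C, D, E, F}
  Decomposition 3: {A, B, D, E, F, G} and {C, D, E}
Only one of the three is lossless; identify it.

Decomposition 1: common = {D, E}, closure = {D, E} → lossy.
Decomposition 2: common = {E, F}, closure = {A, B, C, D, E, F, G} → lossless.
Decomposition 3: common = {D, E}, closure = {D, E} → lossy.

Decomposition 2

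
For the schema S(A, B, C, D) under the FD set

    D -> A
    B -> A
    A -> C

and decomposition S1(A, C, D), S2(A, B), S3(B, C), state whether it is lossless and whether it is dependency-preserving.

lossy but dependency-preserving

Lossless test (chase): Rows 2 and 3 agree on B; apply B→A and equate their A entries. Rows 1 and 2 agree on A; apply A→C and equate their C entries. No row becomes fully distinguished — the join is lossy.
Dependency preservation: every FD's attributes lie within a single fragment, so each can be enforced locally — preserved.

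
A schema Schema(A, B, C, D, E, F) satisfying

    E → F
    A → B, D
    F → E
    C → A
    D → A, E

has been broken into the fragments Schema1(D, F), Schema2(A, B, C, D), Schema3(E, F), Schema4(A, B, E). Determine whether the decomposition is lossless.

Chase test. Columns are A, B, C, D, E, F; row i has aⱼ where attribute j ∈ Schemai, else bᵢⱼ.
Initial tableau (one row per fragment):
  row 1: b11 b12 b13 a4 b15 a6
  row 2: a1 a2 a3 a4 b25 b26
  row 3: b31 b32 b33 b34 a5 a6
  row 4: a1 a2 b43 b44 a5 b46
Rows 3 and 4 agree on E; apply E→F and equate their F entries.
Rows 2 and 4 agree on A; apply A→B, D and equate their B, D entries.
Rows 1 and 3 agree on F; apply F→E and equate their E entries.
Rows 1 and 2 agree on D; apply D→A, E and equate their A, E entries.
Rows 1 and 2 agree on E; apply E→F and equate their F entries.
Rows 1 and 2 agree on A; apply A→B, D and equate their B, D entries.
Row 2 is now all distinguished symbols — the join is lossless.

Yes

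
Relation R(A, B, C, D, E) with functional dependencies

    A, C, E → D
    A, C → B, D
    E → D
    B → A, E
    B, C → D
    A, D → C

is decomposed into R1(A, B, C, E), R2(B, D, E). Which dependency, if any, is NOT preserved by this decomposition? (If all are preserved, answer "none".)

A, D → C

Check A, D → C: no single fragment contains all of {A, C, D}, and the restricted closure of {A, D} across the fragments never reaches {C}.
A, C, E → D is preserved.
A, C → B, D is preserved.
E → D is preserved.
B → A, E is preserved.
B, C → D is preserved.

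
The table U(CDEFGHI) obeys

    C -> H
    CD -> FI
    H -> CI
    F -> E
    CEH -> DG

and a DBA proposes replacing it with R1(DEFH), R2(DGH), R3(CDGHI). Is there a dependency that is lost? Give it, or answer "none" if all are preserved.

C → H lies within R3.
CD → FI: restricted closure across fragments reaches FI.
H → CI lies within R3.
F → E lies within R1.
CEH → DG: restricted closure across fragments reaches DG.
Every dependency is enforceable on the fragments, so the decomposition is dependency-preserving.

none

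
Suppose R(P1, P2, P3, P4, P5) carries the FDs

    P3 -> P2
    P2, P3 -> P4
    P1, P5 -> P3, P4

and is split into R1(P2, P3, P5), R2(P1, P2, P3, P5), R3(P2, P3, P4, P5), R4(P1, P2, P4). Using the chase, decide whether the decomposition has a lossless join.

Yes

Chase test. Columns are P1, P2, P3, P4, P5; row i has aⱼ where attribute j ∈ Ri, else bᵢⱼ.
Initial tableau (one row per fragment):
  row 1: b11 a2 a3 b14 a5
  row 2: a1 a2 a3 b24 a5
  row 3: b31 a2 a3 a4 a5
  row 4: a1 a2 b43 a4 b45
Rows 1 and 2 agree on P2, P3; apply P2, P3→P4 and equate their P4 entries.
Rows 1 and 3 agree on P2, P3; apply P2, P3→P4 and equate their P4 entries.
Row 2 is now all distinguished symbols — the join is lossless.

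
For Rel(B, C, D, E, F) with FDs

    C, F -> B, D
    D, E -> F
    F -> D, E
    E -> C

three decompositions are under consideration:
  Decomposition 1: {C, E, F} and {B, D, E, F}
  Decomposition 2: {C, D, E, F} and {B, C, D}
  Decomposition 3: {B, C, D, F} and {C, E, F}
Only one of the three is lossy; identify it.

Decomposition 2

Decomposition 1: common = {E, F}, closure = {B, C, D, E, F} → lossless.
Decomposition 2: common = {C, D}, closure = {C, D} → lossy.
Decomposition 3: common = {C, F}, closure = {B, C, D, E, F} → lossless.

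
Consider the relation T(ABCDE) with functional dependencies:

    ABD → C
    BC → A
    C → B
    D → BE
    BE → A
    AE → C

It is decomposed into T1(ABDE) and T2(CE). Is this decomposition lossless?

Common attributes: T1 ∩ T2 = {E}.
No dependency enlarges {E}, so (E)⁺ = {E}.
The closure contains neither all of T1 = {ABDE} nor all of T2 = {CE}, so the common attributes are not a superkey of either fragment. The join is lossy.

No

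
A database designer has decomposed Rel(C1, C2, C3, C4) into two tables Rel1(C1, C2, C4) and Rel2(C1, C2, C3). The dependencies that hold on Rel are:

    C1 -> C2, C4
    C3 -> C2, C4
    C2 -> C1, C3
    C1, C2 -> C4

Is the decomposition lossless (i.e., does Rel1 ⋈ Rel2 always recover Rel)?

Yes

Common attributes: Rel1 ∩ Rel2 = {C1, C2}.
Closure of {C1, C2}: C1 → C2, C4 applies, adding C4; C2 → C1, C3 applies, adding C3. So (C1, C2)⁺ = {C1, C2, C3, C4}.
This closure contains every attribute of Rel1, so Rel1 ∩ Rel2 → Rel1. The join is lossless.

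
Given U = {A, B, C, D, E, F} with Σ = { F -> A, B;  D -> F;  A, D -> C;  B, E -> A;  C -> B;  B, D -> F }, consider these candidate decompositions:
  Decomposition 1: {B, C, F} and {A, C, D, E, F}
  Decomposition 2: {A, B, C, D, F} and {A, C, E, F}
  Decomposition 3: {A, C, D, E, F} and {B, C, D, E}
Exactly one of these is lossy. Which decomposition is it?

Decomposition 1: common = {C, F}, closure = {A, B, C, F} → lossless.
Decomposition 2: common = {A, C, F}, closure = {A, B, C, F} → lossy.
Decomposition 3: common = {C, D, E}, closure = {A, B, C, D, E, F} → lossless.

Decomposition 2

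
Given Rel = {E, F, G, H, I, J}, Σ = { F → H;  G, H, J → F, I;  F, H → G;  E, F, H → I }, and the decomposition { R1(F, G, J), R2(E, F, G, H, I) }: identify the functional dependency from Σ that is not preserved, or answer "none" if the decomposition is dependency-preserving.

G, H, J → F, I

Check G, H, J → F, I: no single fragment contains all of {F, G, H, I, J}, and the restricted closure of {G, H, J} across the fragments never reaches {F, I}.
F → H is preserved.
F, H → G is preserved.
E, F, H → I is preserved.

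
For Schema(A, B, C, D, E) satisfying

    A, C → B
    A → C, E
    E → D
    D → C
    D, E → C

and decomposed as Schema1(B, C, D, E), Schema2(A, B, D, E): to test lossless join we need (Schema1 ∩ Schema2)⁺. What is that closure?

B, C, D, E

Schema1 ∩ Schema2 = {B, D, E}.
D → C applies, adding C
Closure: {B, C, D, E}.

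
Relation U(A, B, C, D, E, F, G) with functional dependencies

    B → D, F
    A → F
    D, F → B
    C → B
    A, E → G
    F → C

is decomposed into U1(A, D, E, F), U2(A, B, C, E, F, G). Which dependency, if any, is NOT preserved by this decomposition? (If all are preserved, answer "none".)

none

B → D, F: restricted closure across fragments reaches D, F.
A → F lies within U1.
D, F → B: restricted closure across fragments reaches B.
C → B lies within U2.
A, E → G lies within U2.
F → C lies within U2.
Every dependency is enforceable on the fragments, so the decomposition is dependency-preserving.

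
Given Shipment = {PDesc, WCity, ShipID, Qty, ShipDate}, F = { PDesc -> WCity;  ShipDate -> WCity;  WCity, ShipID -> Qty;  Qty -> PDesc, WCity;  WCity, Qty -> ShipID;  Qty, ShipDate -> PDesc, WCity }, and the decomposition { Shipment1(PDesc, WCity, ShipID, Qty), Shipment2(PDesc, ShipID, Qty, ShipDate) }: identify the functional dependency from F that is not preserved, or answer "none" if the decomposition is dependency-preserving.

Check ShipDate → WCity: no single fragment contains all of {WCity, ShipDate}, and the restricted closure of {ShipDate} across the fragments never reaches {WCity}.
PDesc → WCity is preserved.
WCity, ShipID → Qty is preserved.
Qty → PDesc, WCity is preserved.
WCity, Qty → ShipID is preserved.
Qty, ShipDate → PDesc, WCity is preserved.

ShipDate -> WCity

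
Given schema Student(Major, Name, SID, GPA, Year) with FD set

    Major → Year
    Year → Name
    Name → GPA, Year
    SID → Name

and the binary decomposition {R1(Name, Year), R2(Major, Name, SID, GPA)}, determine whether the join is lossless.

Yes

Common attributes: R1 ∩ R2 = {Name}.
Closure of {Name}: Name → GPA, Year applies, adding GPA, Year. So (Name)⁺ = {Name, GPA, Year}.
This closure contains every attribute of R1, so R1 ∩ R2 → R1. The join is lossless.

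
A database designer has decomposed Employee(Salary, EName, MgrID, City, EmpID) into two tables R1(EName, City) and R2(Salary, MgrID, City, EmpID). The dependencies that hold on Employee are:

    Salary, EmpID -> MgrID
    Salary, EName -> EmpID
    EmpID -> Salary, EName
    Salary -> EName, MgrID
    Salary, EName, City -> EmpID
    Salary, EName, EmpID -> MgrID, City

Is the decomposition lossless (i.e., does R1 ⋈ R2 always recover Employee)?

Common attributes: R1 ∩ R2 = {City}.
No dependency enlarges {City}, so (City)⁺ = {City}.
The closure contains neither all of R1 = {EName, City} nor all of R2 = {Salary, MgrID, City, EmpID}, so the common attributes are not a superkey of either fragment. The join is lossy.

No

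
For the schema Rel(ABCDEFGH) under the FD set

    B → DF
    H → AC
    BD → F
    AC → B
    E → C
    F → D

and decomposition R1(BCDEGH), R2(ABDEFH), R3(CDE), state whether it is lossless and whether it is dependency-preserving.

Lossless test (chase): Rows 1 and 2 agree on B; apply B→DF and equate their DF entries. Rows 1 and 2 agree on H; apply H→AC and equate their AC entries. Row 1 is now all distinguished symbols — the join is lossless.
Dependency preservation: the restricted closure of {AC} across the fragments never reaches {B}, so AC → B cannot be enforced without a join — not preserved.

lossless but not dependency-preserving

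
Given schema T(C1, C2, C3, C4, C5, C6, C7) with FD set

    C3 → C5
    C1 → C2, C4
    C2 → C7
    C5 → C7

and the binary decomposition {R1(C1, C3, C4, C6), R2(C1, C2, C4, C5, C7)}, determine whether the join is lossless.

Common attributes: R1 ∩ R2 = {C1, C4}.
Closure of {C1, C4}: C1 → C2, C4 applies, adding C2; C2 → C7 applies, adding C7. So (C1, C4)⁺ = {C1, C2, C4, C7}.
The closure contains neither all of R1 = {C1, C3, C4, C6} nor all of R2 = {C1, C2, C4, C5, C7}, so the common attributes are not a superkey of either fragment. The join is lossy.

No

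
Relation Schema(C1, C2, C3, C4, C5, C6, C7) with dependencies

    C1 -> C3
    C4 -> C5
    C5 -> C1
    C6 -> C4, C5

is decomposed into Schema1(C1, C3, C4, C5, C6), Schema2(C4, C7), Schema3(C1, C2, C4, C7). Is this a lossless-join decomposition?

Chase test. Columns are C1, C2, C3, C4, C5, C6, C7; row i has aⱼ where attribute j ∈ Schemai, else bᵢⱼ.
Initial tableau (one row per fragment):
  row 1: a1 b12 a3 a4 a5 a6 b17
  row 2: b21 b22 b23 a4 b25 b26 a7
  row 3: a1 a2 b33 a4 b35 b36 a7
Rows 1 and 3 agree on C1; apply C1→C3 and equate their C3 entries.
Rows 1 and 2 agree on C4; apply C4→C5 and equate their C5 entries.
Rows 1 and 3 agree on C4; apply C4→C5 and equate their C5 entries.
Rows 1 and 2 agree on C5; apply C5→C1 and equate their C1 entries.
Rows 1 and 2 agree on C1; apply C1→C3 and equate their C3 entries.
No row becomes fully distinguished — the join is lossy.

No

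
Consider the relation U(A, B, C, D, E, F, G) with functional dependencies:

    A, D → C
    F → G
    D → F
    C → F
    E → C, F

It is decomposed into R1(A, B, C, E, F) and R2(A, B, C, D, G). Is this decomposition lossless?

No

Common attributes: R1 ∩ R2 = {A, B, C}.
Closure of {A, B, C}: C → F applies, adding F; F → G applies, adding G. So (A, B, C)⁺ = {A, B, C, F, G}.
The closure contains neither all of R1 = {A, B, C, E, F} nor all of R2 = {A, B, C, D, G}, so the common attributes are not a superkey of either fragment. The join is lossy.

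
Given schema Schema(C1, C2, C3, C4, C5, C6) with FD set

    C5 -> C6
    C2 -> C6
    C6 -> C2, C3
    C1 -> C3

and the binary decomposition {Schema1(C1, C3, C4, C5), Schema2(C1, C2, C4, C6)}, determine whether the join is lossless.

Common attributes: Schema1 ∩ Schema2 = {C1, C4}.
Closure of {C1, C4}: C1 → C3 applies, adding C3. So (C1, C4)⁺ = {C1, C3, C4}.
The closure contains neither all of Schema1 = {C1, C3, C4, C5} nor all of Schema2 = {C1, C2, C4, C6}, so the common attributes are not a superkey of either fragment. The join is lossy.

No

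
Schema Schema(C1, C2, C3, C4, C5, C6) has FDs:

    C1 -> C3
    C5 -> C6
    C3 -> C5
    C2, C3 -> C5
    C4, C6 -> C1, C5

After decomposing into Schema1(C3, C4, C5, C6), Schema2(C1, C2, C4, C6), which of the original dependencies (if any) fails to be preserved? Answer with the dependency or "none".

Check C1 → C3: no single fragment contains all of {C1, C3}, and the restricted closure of {C1} across the fragments never reaches {C3}.
C5 → C6 is preserved.
C3 → C5 is preserved.
C2, C3 → C5 is preserved.
C4, C6 → C1, C5 is preserved.

C1 -> C3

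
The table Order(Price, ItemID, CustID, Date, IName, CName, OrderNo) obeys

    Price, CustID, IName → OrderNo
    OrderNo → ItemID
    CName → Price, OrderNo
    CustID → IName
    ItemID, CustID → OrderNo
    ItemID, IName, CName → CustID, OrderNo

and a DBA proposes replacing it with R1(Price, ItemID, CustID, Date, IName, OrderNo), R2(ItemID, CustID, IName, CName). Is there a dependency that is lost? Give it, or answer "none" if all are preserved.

Check CName → Price, OrderNo: no single fragment contains all of {Price, CName, OrderNo}, and the restricted closure of {CName} across the fragments never reaches {Price, OrderNo}.
Price, CustID, IName → OrderNo is preserved.
OrderNo → ItemID is preserved.
CustID → IName is preserved.
ItemID, CustID → OrderNo is preserved.
ItemID, IName, CName → CustID, OrderNo is preserved.

CName → Price, OrderNo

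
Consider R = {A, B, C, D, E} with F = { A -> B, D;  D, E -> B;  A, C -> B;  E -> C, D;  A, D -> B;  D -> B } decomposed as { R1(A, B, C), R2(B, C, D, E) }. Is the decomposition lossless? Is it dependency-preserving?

lossy and not dependency-preserving

Lossless test: (B, C)⁺ = {B, C}, which is a superkey of neither fragment — lossy.
Dependency preservation: the restricted closure of {A} across the fragments never reaches {B, D}, so A → B, D cannot be enforced without a join — not preserved.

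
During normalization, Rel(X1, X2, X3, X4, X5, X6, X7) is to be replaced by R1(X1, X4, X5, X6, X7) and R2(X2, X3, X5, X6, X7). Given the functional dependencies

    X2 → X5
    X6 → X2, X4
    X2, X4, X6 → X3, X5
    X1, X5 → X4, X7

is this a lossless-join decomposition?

Common attributes: R1 ∩ R2 = {X5, X6, X7}.
Closure of {X5, X6, X7}: X6 → X2, X4 applies, adding X2, X4; X2, X4, X6 → X3, X5 applies, adding X3. So (X5, X6, X7)⁺ = {X2, X3, X4, X5, X6, X7}.
This closure contains every attribute of R2, so R1 ∩ R2 → R2. The join is lossless.

Yes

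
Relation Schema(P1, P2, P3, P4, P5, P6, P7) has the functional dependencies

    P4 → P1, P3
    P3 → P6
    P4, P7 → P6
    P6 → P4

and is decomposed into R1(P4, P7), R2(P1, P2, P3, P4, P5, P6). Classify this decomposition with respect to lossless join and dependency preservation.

Lossless test: (P4)⁺ = {P1, P3, P4, P6}, which is a superkey of neither fragment — lossy.
Dependency preservation: P4, P7 → P6 is not contained in any single fragment, but the restricted closure of its left-hand side across the fragments still reaches the right-hand side; the remaining FDs each lie inside some fragment. All dependencies are preserved.

lossy but dependency-preserving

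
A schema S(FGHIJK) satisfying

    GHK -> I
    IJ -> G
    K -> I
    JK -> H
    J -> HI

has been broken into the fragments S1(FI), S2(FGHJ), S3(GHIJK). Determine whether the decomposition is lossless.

Chase test. Columns are FGHIJK; row i has aⱼ where attribute j ∈ Si, else bᵢⱼ.
Initial tableau (one row per fragment):
  row 1: a1 b12 b13 a4 b15 b16
  row 2: a1 a2 a3 b24 a5 b26
  row 3: b31 a2 a3 a4 a5 a6
Rows 2 and 3 agree on J; apply J→HI and equate their HI entries.
No row becomes fully distinguished — the join is lossy.

No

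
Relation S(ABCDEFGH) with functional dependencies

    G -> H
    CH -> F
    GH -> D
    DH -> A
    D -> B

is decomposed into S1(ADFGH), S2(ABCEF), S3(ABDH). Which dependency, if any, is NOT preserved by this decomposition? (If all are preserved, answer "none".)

CH -> F

Check CH → F: no single fragment contains all of {CFH}, and the restricted closure of {CH} across the fragments never reaches {F}.
G → H is preserved.
GH → D is preserved.
DH → A is preserved.
D → B is preserved.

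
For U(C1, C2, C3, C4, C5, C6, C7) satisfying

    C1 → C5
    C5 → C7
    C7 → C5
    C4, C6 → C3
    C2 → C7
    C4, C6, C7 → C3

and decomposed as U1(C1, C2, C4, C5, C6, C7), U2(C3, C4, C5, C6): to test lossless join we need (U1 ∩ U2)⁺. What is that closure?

U1 ∩ U2 = {C4, C5, C6}.
C5 → C7 applies, adding C7
C4, C6 → C3 applies, adding C3
Closure: {C3, C4, C5, C6, C7}.

C3, C4, C5, C6, C7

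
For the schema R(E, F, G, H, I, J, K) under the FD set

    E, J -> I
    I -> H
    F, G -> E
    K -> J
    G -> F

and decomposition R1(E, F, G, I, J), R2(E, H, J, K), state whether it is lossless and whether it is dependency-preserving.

lossy and not dependency-preserving

Lossless test: (E, J)⁺ = {E, H, I, J}, which is a superkey of neither fragment — lossy.
Dependency preservation: the restricted closure of {I} across the fragments never reaches {H}, so I → H cannot be enforced without a join — not preserved.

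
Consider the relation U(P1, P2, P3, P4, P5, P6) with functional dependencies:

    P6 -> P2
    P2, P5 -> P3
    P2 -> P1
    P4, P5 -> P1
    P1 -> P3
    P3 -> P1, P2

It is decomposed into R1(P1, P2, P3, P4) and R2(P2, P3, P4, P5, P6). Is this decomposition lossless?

Common attributes: R1 ∩ R2 = {P2, P3, P4}.
Closure of {P2, P3, P4}: P2 → P1 applies, adding P1. So (P2, P3, P4)⁺ = {P1, P2, P3, P4}.
This closure contains every attribute of R1, so R1 ∩ R2 → R1. The join is lossless.

Yes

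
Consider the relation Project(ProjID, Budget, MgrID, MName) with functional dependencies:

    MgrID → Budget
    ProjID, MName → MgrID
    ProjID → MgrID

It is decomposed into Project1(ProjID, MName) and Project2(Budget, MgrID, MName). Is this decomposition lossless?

Common attributes: Project1 ∩ Project2 = {MName}.
No dependency enlarges {MName}, so (MName)⁺ = {MName}.
The closure contains neither all of Project1 = {ProjID, MName} nor all of Project2 = {Budget, MgrID, MName}, so the common attributes are not a superkey of either fragment. The join is lossy.

No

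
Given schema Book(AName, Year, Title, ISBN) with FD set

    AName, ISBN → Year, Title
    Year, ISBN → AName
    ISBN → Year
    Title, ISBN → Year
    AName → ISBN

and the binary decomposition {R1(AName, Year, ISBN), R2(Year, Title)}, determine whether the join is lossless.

No

Common attributes: R1 ∩ R2 = {Year}.
No dependency enlarges {Year}, so (Year)⁺ = {Year}.
The closure contains neither all of R1 = {AName, Year, ISBN} nor all of R2 = {Year, Title}, so the common attributes are not a superkey of either fragment. The join is lossy.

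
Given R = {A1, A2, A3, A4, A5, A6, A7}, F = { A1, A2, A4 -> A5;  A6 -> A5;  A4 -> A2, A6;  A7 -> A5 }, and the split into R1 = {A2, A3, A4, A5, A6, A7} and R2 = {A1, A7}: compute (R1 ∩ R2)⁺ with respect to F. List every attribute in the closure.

A5, A7

R1 ∩ R2 = {A7}.
A7 → A5 applies, adding A5
Closure: {A5, A7}.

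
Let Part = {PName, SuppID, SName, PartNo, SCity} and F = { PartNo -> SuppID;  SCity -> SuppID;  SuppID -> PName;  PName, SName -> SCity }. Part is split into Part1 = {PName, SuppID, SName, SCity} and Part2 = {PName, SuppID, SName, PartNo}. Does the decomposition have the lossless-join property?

Common attributes: Part1 ∩ Part2 = {PName, SuppID, SName}.
Closure of {PName, SuppID, SName}: PName, SName → SCity applies, adding SCity. So (PName, SuppID, SName)⁺ = {PName, SuppID, SName, SCity}.
This closure contains every attribute of Part1, so Part1 ∩ Part2 → Part1. The join is lossless.

Yes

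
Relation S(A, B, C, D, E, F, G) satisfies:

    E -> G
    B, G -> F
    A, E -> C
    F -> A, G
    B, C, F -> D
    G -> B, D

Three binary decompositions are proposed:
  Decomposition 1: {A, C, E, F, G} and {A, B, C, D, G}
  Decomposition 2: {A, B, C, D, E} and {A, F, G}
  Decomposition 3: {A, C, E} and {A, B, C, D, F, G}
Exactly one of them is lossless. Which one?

Decomposition 1

Decomposition 1: common = {A, C, G}, closure = {A, B, C, D, F, G} → lossless.
Decomposition 2: common = {A}, closure = {A} → lossy.
Decomposition 3: common = {A, C}, closure = {A, C} → lossy.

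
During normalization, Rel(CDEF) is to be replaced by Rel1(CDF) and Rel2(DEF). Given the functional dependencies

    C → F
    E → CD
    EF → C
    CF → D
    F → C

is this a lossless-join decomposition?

Common attributes: Rel1 ∩ Rel2 = {DF}.
Closure of {DF}: F → C applies, adding C. So (DF)⁺ = {CDF}.
This closure contains every attribute of Rel1, so Rel1 ∩ Rel2 → Rel1. The join is lossless.

Yes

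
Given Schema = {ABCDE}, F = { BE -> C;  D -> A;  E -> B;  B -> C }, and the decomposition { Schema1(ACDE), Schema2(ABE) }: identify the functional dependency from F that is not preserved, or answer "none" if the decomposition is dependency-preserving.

B -> C

Check B → C: no single fragment contains all of {BC}, and the restricted closure of {B} across the fragments never reaches {C}.
BE → C is preserved.
D → A is preserved.
E → B is preserved.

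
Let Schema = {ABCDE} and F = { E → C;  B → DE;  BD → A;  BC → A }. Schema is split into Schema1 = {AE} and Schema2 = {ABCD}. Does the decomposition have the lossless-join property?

No

Common attributes: Schema1 ∩ Schema2 = {A}.
No dependency enlarges {A}, so (A)⁺ = {A}.
The closure contains neither all of Schema1 = {AE} nor all of Schema2 = {ABCD}, so the common attributes are not a superkey of either fragment. The join is lossy.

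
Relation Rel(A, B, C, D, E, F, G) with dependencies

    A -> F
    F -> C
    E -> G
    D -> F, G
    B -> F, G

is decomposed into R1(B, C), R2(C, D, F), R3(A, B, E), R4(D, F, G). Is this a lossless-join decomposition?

No

Chase test. Columns are A, B, C, D, E, F, G; row i has aⱼ where attribute j ∈ Ri, else bᵢⱼ.
Initial tableau (one row per fragment):
  row 1: b11 a2 a3 b14 b15 b16 b17
  row 2: b21 b22 a3 a4 b25 a6 b27
  row 3: a1 a2 b33 b34 a5 b36 b37
  row 4: b41 b42 b43 a4 b45 a6 a7
Rows 2 and 4 agree on F; apply F→C and equate their C entries.
Rows 2 and 4 agree on D; apply D→F, G and equate their F, G entries.
Rows 1 and 3 agree on B; apply B→F, G and equate their F, G entries.
Rows 1 and 3 agree on F; apply F→C and equate their C entries.
No row becomes fully distinguished — the join is lossy.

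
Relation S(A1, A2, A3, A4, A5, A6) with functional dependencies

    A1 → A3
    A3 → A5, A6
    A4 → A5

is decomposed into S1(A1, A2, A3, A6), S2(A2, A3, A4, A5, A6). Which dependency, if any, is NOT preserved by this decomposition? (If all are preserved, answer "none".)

none

A1 → A3 lies within S1.
A3 → A5, A6 lies within S2.
A4 → A5 lies within S2.
Every dependency is enforceable on the fragments, so the decomposition is dependency-preserving.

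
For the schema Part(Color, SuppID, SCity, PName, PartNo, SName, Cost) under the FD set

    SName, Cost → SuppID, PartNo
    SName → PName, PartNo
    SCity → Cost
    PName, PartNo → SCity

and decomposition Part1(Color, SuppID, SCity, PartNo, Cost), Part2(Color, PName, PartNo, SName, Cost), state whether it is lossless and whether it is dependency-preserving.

lossy and not dependency-preserving

Lossless test: (Color, PartNo, Cost)⁺ = {Color, PartNo, Cost}, which is a superkey of neither fragment — lossy.
Dependency preservation: the restricted closure of {SName, Cost} across the fragments never reaches {SuppID, PartNo}, so SName, Cost → SuppID, PartNo cannot be enforced without a join — not preserved.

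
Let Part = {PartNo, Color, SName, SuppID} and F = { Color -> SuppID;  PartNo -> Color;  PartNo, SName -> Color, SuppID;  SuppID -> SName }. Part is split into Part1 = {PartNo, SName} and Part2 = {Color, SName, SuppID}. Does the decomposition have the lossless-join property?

No

Common attributes: Part1 ∩ Part2 = {SName}.
No dependency enlarges {SName}, so (SName)⁺ = {SName}.
The closure contains neither all of Part1 = {PartNo, SName} nor all of Part2 = {Color, SName, SuppID}, so the common attributes are not a superkey of either fragment. The join is lossy.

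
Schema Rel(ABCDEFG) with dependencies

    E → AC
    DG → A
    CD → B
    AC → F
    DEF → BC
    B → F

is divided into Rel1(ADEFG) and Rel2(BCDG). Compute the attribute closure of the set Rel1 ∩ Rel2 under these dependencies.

Rel1 ∩ Rel2 = {DG}.
DG → A applies, adding A
Closure: {ADG}.

ADG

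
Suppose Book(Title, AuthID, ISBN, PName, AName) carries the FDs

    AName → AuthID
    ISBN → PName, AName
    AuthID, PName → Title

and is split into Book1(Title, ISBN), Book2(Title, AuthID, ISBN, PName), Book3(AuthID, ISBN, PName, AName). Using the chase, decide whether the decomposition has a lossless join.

Yes

Chase test. Columns are Title, AuthID, ISBN, PName, AName; row i has aⱼ where attribute j ∈ Booki, else bᵢⱼ.
Initial tableau (one row per fragment):
  row 1: a1 b12 a3 b14 b15
  row 2: a1 a2 a3 a4 b25
  row 3: b31 a2 a3 a4 a5
Rows 1 and 2 agree on ISBN; apply ISBN→PName, AName and equate their PName, AName entries.
Rows 1 and 3 agree on ISBN; apply ISBN→PName, AName and equate their PName, AName entries.
Rows 2 and 3 agree on AuthID, PName; apply AuthID, PName→Title and equate their Title entries.
Rows 1 and 2 agree on AName; apply AName→AuthID and equate their AuthID entries.
Row 1 is now all distinguished symbols — the join is lossless.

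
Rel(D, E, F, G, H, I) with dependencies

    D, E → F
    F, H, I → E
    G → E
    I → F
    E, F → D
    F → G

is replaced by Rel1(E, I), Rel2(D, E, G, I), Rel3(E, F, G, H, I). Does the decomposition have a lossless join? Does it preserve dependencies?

lossless but not dependency-preserving

Lossless test (chase): Rows 1 and 2 agree on I; apply I→F and equate their F entries. Rows 1 and 3 agree on I; apply I→F and equate their F entries. Rows 1 and 2 agree on E, F; apply E, F→D and equate their D entries. Rows 1 and 3 agree on E, F; apply E, F→D and equate their D entries. Rows 1 and 2 agree on F; apply F→G and equate their G entries. Row 3 is now all distinguished symbols — the join is lossless.
Dependency preservation: the restricted closure of {D, E} across the fragments never reaches {F}, so D, E → F cannot be enforced without a join — not preserved.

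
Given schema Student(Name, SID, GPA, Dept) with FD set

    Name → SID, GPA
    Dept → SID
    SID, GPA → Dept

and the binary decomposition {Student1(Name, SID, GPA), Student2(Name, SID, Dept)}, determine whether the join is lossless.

Common attributes: Student1 ∩ Student2 = {Name, SID}.
Closure of {Name, SID}: Name → SID, GPA applies, adding GPA; SID, GPA → Dept applies, adding Dept. So (Name, SID)⁺ = {Name, SID, GPA, Dept}.
This closure contains every attribute of Student1, so Student1 ∩ Student2 → Student1. The join is lossless.

Yes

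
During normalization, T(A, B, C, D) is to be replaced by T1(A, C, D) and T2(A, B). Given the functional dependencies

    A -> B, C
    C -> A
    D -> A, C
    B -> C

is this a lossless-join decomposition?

Common attributes: T1 ∩ T2 = {A}.
Closure of {A}: A → B, C applies, adding B, C. So (A)⁺ = {A, B, C}.
This closure contains every attribute of T2, so T1 ∩ T2 → T2. The join is lossless.

Yes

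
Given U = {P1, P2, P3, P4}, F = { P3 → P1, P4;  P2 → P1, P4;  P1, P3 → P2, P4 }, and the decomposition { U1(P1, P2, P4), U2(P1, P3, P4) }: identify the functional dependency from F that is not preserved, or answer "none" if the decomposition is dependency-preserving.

P1, P3 → P2, P4

Check P1, P3 → P2, P4: no single fragment contains all of {P1, P2, P3, P4}, and the restricted closure of {P1, P3} across the fragments never reaches {P2, P4}.
P3 → P1, P4 is preserved.
P2 → P1, P4 is preserved.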